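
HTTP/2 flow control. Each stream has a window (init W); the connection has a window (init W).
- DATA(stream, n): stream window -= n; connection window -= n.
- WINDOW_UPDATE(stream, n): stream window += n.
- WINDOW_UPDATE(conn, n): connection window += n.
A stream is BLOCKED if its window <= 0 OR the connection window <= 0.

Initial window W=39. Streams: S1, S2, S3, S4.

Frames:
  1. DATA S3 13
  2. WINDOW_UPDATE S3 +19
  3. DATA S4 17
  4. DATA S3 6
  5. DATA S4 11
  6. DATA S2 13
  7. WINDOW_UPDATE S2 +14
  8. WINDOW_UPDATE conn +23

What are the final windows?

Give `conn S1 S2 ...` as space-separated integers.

Op 1: conn=26 S1=39 S2=39 S3=26 S4=39 blocked=[]
Op 2: conn=26 S1=39 S2=39 S3=45 S4=39 blocked=[]
Op 3: conn=9 S1=39 S2=39 S3=45 S4=22 blocked=[]
Op 4: conn=3 S1=39 S2=39 S3=39 S4=22 blocked=[]
Op 5: conn=-8 S1=39 S2=39 S3=39 S4=11 blocked=[1, 2, 3, 4]
Op 6: conn=-21 S1=39 S2=26 S3=39 S4=11 blocked=[1, 2, 3, 4]
Op 7: conn=-21 S1=39 S2=40 S3=39 S4=11 blocked=[1, 2, 3, 4]
Op 8: conn=2 S1=39 S2=40 S3=39 S4=11 blocked=[]

Answer: 2 39 40 39 11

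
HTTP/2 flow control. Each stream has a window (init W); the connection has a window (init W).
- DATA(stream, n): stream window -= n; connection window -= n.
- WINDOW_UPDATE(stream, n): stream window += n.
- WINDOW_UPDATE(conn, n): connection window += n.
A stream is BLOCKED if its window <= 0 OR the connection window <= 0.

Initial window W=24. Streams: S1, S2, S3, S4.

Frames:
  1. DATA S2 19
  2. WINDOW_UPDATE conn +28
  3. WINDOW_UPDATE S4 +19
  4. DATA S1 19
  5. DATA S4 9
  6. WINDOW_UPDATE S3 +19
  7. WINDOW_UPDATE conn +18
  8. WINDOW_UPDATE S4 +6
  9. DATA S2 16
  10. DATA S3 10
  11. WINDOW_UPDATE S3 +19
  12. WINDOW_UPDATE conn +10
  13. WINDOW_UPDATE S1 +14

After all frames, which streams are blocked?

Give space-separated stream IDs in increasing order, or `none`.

Op 1: conn=5 S1=24 S2=5 S3=24 S4=24 blocked=[]
Op 2: conn=33 S1=24 S2=5 S3=24 S4=24 blocked=[]
Op 3: conn=33 S1=24 S2=5 S3=24 S4=43 blocked=[]
Op 4: conn=14 S1=5 S2=5 S3=24 S4=43 blocked=[]
Op 5: conn=5 S1=5 S2=5 S3=24 S4=34 blocked=[]
Op 6: conn=5 S1=5 S2=5 S3=43 S4=34 blocked=[]
Op 7: conn=23 S1=5 S2=5 S3=43 S4=34 blocked=[]
Op 8: conn=23 S1=5 S2=5 S3=43 S4=40 blocked=[]
Op 9: conn=7 S1=5 S2=-11 S3=43 S4=40 blocked=[2]
Op 10: conn=-3 S1=5 S2=-11 S3=33 S4=40 blocked=[1, 2, 3, 4]
Op 11: conn=-3 S1=5 S2=-11 S3=52 S4=40 blocked=[1, 2, 3, 4]
Op 12: conn=7 S1=5 S2=-11 S3=52 S4=40 blocked=[2]
Op 13: conn=7 S1=19 S2=-11 S3=52 S4=40 blocked=[2]

Answer: S2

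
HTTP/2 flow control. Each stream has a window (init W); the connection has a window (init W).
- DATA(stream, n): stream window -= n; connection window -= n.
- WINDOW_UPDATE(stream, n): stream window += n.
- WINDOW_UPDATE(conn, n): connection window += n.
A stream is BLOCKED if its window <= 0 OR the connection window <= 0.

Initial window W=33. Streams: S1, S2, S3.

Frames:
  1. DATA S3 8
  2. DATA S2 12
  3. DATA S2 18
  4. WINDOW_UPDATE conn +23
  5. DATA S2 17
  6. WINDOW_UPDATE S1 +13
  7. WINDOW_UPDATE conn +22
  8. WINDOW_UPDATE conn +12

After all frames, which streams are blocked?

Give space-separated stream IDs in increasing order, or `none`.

Answer: S2

Derivation:
Op 1: conn=25 S1=33 S2=33 S3=25 blocked=[]
Op 2: conn=13 S1=33 S2=21 S3=25 blocked=[]
Op 3: conn=-5 S1=33 S2=3 S3=25 blocked=[1, 2, 3]
Op 4: conn=18 S1=33 S2=3 S3=25 blocked=[]
Op 5: conn=1 S1=33 S2=-14 S3=25 blocked=[2]
Op 6: conn=1 S1=46 S2=-14 S3=25 blocked=[2]
Op 7: conn=23 S1=46 S2=-14 S3=25 blocked=[2]
Op 8: conn=35 S1=46 S2=-14 S3=25 blocked=[2]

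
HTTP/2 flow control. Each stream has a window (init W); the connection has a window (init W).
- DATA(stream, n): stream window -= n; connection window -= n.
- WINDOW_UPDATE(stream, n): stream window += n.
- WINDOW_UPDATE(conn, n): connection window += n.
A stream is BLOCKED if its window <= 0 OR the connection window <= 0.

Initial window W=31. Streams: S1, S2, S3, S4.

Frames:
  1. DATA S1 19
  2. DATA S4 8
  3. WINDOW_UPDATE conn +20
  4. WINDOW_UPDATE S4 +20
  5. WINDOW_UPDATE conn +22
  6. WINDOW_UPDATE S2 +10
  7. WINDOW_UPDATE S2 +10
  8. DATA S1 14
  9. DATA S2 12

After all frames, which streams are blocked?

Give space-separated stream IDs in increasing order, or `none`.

Answer: S1

Derivation:
Op 1: conn=12 S1=12 S2=31 S3=31 S4=31 blocked=[]
Op 2: conn=4 S1=12 S2=31 S3=31 S4=23 blocked=[]
Op 3: conn=24 S1=12 S2=31 S3=31 S4=23 blocked=[]
Op 4: conn=24 S1=12 S2=31 S3=31 S4=43 blocked=[]
Op 5: conn=46 S1=12 S2=31 S3=31 S4=43 blocked=[]
Op 6: conn=46 S1=12 S2=41 S3=31 S4=43 blocked=[]
Op 7: conn=46 S1=12 S2=51 S3=31 S4=43 blocked=[]
Op 8: conn=32 S1=-2 S2=51 S3=31 S4=43 blocked=[1]
Op 9: conn=20 S1=-2 S2=39 S3=31 S4=43 blocked=[1]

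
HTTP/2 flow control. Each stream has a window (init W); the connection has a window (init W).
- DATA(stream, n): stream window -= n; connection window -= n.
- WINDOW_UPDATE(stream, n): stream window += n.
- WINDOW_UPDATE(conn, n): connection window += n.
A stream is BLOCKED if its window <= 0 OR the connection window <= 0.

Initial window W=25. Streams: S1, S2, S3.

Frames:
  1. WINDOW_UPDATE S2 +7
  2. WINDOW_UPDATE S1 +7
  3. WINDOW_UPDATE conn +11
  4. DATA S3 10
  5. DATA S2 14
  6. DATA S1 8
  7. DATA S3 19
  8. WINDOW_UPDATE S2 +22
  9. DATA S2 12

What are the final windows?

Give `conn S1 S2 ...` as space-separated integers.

Op 1: conn=25 S1=25 S2=32 S3=25 blocked=[]
Op 2: conn=25 S1=32 S2=32 S3=25 blocked=[]
Op 3: conn=36 S1=32 S2=32 S3=25 blocked=[]
Op 4: conn=26 S1=32 S2=32 S3=15 blocked=[]
Op 5: conn=12 S1=32 S2=18 S3=15 blocked=[]
Op 6: conn=4 S1=24 S2=18 S3=15 blocked=[]
Op 7: conn=-15 S1=24 S2=18 S3=-4 blocked=[1, 2, 3]
Op 8: conn=-15 S1=24 S2=40 S3=-4 blocked=[1, 2, 3]
Op 9: conn=-27 S1=24 S2=28 S3=-4 blocked=[1, 2, 3]

Answer: -27 24 28 -4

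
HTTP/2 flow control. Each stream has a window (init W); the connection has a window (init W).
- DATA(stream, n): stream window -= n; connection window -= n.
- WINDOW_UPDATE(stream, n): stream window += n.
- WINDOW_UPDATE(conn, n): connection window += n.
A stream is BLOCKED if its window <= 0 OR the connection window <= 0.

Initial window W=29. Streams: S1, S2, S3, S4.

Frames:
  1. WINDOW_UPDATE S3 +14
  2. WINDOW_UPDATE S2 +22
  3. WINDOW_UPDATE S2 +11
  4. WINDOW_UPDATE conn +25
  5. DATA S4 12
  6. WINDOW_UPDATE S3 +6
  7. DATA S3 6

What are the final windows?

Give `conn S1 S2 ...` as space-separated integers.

Answer: 36 29 62 43 17

Derivation:
Op 1: conn=29 S1=29 S2=29 S3=43 S4=29 blocked=[]
Op 2: conn=29 S1=29 S2=51 S3=43 S4=29 blocked=[]
Op 3: conn=29 S1=29 S2=62 S3=43 S4=29 blocked=[]
Op 4: conn=54 S1=29 S2=62 S3=43 S4=29 blocked=[]
Op 5: conn=42 S1=29 S2=62 S3=43 S4=17 blocked=[]
Op 6: conn=42 S1=29 S2=62 S3=49 S4=17 blocked=[]
Op 7: conn=36 S1=29 S2=62 S3=43 S4=17 blocked=[]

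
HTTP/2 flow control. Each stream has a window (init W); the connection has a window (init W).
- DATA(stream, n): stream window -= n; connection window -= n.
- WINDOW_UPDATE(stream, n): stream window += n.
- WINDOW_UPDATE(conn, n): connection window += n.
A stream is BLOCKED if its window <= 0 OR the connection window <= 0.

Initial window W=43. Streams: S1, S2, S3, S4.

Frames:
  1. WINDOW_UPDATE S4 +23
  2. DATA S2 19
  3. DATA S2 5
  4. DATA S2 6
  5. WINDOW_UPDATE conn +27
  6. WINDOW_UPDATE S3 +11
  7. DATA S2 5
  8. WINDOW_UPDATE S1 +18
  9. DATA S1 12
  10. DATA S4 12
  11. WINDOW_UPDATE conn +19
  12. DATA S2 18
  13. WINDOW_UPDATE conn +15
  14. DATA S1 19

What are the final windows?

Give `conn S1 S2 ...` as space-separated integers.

Answer: 8 30 -10 54 54

Derivation:
Op 1: conn=43 S1=43 S2=43 S3=43 S4=66 blocked=[]
Op 2: conn=24 S1=43 S2=24 S3=43 S4=66 blocked=[]
Op 3: conn=19 S1=43 S2=19 S3=43 S4=66 blocked=[]
Op 4: conn=13 S1=43 S2=13 S3=43 S4=66 blocked=[]
Op 5: conn=40 S1=43 S2=13 S3=43 S4=66 blocked=[]
Op 6: conn=40 S1=43 S2=13 S3=54 S4=66 blocked=[]
Op 7: conn=35 S1=43 S2=8 S3=54 S4=66 blocked=[]
Op 8: conn=35 S1=61 S2=8 S3=54 S4=66 blocked=[]
Op 9: conn=23 S1=49 S2=8 S3=54 S4=66 blocked=[]
Op 10: conn=11 S1=49 S2=8 S3=54 S4=54 blocked=[]
Op 11: conn=30 S1=49 S2=8 S3=54 S4=54 blocked=[]
Op 12: conn=12 S1=49 S2=-10 S3=54 S4=54 blocked=[2]
Op 13: conn=27 S1=49 S2=-10 S3=54 S4=54 blocked=[2]
Op 14: conn=8 S1=30 S2=-10 S3=54 S4=54 blocked=[2]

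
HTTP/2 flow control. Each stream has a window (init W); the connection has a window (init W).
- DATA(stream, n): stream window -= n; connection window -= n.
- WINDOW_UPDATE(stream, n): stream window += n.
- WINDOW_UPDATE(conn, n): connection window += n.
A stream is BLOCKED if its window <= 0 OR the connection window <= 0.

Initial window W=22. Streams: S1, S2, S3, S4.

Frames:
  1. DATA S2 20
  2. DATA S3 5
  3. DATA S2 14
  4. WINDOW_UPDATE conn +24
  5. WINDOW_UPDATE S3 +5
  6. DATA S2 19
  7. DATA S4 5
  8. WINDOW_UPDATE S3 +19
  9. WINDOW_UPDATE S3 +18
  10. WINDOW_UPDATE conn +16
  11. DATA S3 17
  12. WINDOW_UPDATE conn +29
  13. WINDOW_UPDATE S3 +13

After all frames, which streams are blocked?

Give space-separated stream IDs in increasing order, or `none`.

Answer: S2

Derivation:
Op 1: conn=2 S1=22 S2=2 S3=22 S4=22 blocked=[]
Op 2: conn=-3 S1=22 S2=2 S3=17 S4=22 blocked=[1, 2, 3, 4]
Op 3: conn=-17 S1=22 S2=-12 S3=17 S4=22 blocked=[1, 2, 3, 4]
Op 4: conn=7 S1=22 S2=-12 S3=17 S4=22 blocked=[2]
Op 5: conn=7 S1=22 S2=-12 S3=22 S4=22 blocked=[2]
Op 6: conn=-12 S1=22 S2=-31 S3=22 S4=22 blocked=[1, 2, 3, 4]
Op 7: conn=-17 S1=22 S2=-31 S3=22 S4=17 blocked=[1, 2, 3, 4]
Op 8: conn=-17 S1=22 S2=-31 S3=41 S4=17 blocked=[1, 2, 3, 4]
Op 9: conn=-17 S1=22 S2=-31 S3=59 S4=17 blocked=[1, 2, 3, 4]
Op 10: conn=-1 S1=22 S2=-31 S3=59 S4=17 blocked=[1, 2, 3, 4]
Op 11: conn=-18 S1=22 S2=-31 S3=42 S4=17 blocked=[1, 2, 3, 4]
Op 12: conn=11 S1=22 S2=-31 S3=42 S4=17 blocked=[2]
Op 13: conn=11 S1=22 S2=-31 S3=55 S4=17 blocked=[2]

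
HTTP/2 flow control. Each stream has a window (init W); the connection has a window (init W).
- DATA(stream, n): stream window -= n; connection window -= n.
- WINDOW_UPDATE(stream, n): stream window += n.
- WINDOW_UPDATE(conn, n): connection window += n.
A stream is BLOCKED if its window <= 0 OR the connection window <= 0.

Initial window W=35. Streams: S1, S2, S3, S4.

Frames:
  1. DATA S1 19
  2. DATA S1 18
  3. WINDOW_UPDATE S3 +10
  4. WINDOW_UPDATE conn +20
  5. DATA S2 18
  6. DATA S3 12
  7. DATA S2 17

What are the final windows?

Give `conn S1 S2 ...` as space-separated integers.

Op 1: conn=16 S1=16 S2=35 S3=35 S4=35 blocked=[]
Op 2: conn=-2 S1=-2 S2=35 S3=35 S4=35 blocked=[1, 2, 3, 4]
Op 3: conn=-2 S1=-2 S2=35 S3=45 S4=35 blocked=[1, 2, 3, 4]
Op 4: conn=18 S1=-2 S2=35 S3=45 S4=35 blocked=[1]
Op 5: conn=0 S1=-2 S2=17 S3=45 S4=35 blocked=[1, 2, 3, 4]
Op 6: conn=-12 S1=-2 S2=17 S3=33 S4=35 blocked=[1, 2, 3, 4]
Op 7: conn=-29 S1=-2 S2=0 S3=33 S4=35 blocked=[1, 2, 3, 4]

Answer: -29 -2 0 33 35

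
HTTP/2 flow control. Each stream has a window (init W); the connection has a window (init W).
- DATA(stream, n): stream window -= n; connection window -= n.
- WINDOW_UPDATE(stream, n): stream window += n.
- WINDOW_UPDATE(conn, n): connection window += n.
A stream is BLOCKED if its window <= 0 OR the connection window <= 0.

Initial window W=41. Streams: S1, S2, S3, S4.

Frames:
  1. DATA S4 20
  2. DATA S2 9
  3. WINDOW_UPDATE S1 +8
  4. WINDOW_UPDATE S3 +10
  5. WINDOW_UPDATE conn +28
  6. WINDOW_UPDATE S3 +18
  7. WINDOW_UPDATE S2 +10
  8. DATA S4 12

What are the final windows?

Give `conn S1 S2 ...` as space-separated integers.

Answer: 28 49 42 69 9

Derivation:
Op 1: conn=21 S1=41 S2=41 S3=41 S4=21 blocked=[]
Op 2: conn=12 S1=41 S2=32 S3=41 S4=21 blocked=[]
Op 3: conn=12 S1=49 S2=32 S3=41 S4=21 blocked=[]
Op 4: conn=12 S1=49 S2=32 S3=51 S4=21 blocked=[]
Op 5: conn=40 S1=49 S2=32 S3=51 S4=21 blocked=[]
Op 6: conn=40 S1=49 S2=32 S3=69 S4=21 blocked=[]
Op 7: conn=40 S1=49 S2=42 S3=69 S4=21 blocked=[]
Op 8: conn=28 S1=49 S2=42 S3=69 S4=9 blocked=[]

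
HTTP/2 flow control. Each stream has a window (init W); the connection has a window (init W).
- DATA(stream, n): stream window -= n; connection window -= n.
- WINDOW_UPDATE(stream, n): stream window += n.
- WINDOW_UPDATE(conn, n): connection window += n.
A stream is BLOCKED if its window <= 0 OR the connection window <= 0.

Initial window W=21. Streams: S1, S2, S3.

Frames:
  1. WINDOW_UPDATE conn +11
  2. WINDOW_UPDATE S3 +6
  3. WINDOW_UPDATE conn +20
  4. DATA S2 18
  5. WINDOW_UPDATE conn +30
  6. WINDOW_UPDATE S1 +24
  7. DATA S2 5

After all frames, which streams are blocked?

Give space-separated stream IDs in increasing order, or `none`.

Op 1: conn=32 S1=21 S2=21 S3=21 blocked=[]
Op 2: conn=32 S1=21 S2=21 S3=27 blocked=[]
Op 3: conn=52 S1=21 S2=21 S3=27 blocked=[]
Op 4: conn=34 S1=21 S2=3 S3=27 blocked=[]
Op 5: conn=64 S1=21 S2=3 S3=27 blocked=[]
Op 6: conn=64 S1=45 S2=3 S3=27 blocked=[]
Op 7: conn=59 S1=45 S2=-2 S3=27 blocked=[2]

Answer: S2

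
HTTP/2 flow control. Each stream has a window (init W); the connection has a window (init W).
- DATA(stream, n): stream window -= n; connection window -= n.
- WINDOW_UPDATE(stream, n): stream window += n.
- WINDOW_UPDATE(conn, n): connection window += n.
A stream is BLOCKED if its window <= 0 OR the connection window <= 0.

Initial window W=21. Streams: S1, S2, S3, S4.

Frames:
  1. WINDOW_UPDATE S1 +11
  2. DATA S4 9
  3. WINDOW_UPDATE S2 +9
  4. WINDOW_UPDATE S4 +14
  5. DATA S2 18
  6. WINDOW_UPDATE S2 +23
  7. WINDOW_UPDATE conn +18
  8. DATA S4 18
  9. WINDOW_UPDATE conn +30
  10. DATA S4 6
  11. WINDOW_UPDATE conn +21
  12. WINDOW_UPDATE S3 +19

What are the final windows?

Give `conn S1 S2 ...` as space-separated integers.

Op 1: conn=21 S1=32 S2=21 S3=21 S4=21 blocked=[]
Op 2: conn=12 S1=32 S2=21 S3=21 S4=12 blocked=[]
Op 3: conn=12 S1=32 S2=30 S3=21 S4=12 blocked=[]
Op 4: conn=12 S1=32 S2=30 S3=21 S4=26 blocked=[]
Op 5: conn=-6 S1=32 S2=12 S3=21 S4=26 blocked=[1, 2, 3, 4]
Op 6: conn=-6 S1=32 S2=35 S3=21 S4=26 blocked=[1, 2, 3, 4]
Op 7: conn=12 S1=32 S2=35 S3=21 S4=26 blocked=[]
Op 8: conn=-6 S1=32 S2=35 S3=21 S4=8 blocked=[1, 2, 3, 4]
Op 9: conn=24 S1=32 S2=35 S3=21 S4=8 blocked=[]
Op 10: conn=18 S1=32 S2=35 S3=21 S4=2 blocked=[]
Op 11: conn=39 S1=32 S2=35 S3=21 S4=2 blocked=[]
Op 12: conn=39 S1=32 S2=35 S3=40 S4=2 blocked=[]

Answer: 39 32 35 40 2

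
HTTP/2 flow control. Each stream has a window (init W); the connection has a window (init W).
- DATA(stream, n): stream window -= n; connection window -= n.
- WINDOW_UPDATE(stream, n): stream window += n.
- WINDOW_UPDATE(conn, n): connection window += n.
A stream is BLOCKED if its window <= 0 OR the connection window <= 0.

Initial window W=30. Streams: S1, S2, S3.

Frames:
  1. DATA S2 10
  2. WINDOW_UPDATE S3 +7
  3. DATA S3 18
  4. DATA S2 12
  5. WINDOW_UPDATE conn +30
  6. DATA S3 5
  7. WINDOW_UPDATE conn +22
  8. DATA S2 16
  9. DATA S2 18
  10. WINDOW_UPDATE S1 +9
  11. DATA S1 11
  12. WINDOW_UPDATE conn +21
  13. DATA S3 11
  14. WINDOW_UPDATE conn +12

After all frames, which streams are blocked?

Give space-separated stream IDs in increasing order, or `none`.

Op 1: conn=20 S1=30 S2=20 S3=30 blocked=[]
Op 2: conn=20 S1=30 S2=20 S3=37 blocked=[]
Op 3: conn=2 S1=30 S2=20 S3=19 blocked=[]
Op 4: conn=-10 S1=30 S2=8 S3=19 blocked=[1, 2, 3]
Op 5: conn=20 S1=30 S2=8 S3=19 blocked=[]
Op 6: conn=15 S1=30 S2=8 S3=14 blocked=[]
Op 7: conn=37 S1=30 S2=8 S3=14 blocked=[]
Op 8: conn=21 S1=30 S2=-8 S3=14 blocked=[2]
Op 9: conn=3 S1=30 S2=-26 S3=14 blocked=[2]
Op 10: conn=3 S1=39 S2=-26 S3=14 blocked=[2]
Op 11: conn=-8 S1=28 S2=-26 S3=14 blocked=[1, 2, 3]
Op 12: conn=13 S1=28 S2=-26 S3=14 blocked=[2]
Op 13: conn=2 S1=28 S2=-26 S3=3 blocked=[2]
Op 14: conn=14 S1=28 S2=-26 S3=3 blocked=[2]

Answer: S2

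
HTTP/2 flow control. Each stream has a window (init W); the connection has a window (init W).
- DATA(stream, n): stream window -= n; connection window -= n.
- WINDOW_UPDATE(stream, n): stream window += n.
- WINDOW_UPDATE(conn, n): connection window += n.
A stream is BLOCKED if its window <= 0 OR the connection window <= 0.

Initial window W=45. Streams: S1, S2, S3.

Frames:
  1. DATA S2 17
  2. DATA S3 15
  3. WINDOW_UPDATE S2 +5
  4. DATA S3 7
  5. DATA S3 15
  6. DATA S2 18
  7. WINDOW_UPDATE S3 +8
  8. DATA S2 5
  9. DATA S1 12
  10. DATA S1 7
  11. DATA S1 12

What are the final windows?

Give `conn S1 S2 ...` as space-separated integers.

Op 1: conn=28 S1=45 S2=28 S3=45 blocked=[]
Op 2: conn=13 S1=45 S2=28 S3=30 blocked=[]
Op 3: conn=13 S1=45 S2=33 S3=30 blocked=[]
Op 4: conn=6 S1=45 S2=33 S3=23 blocked=[]
Op 5: conn=-9 S1=45 S2=33 S3=8 blocked=[1, 2, 3]
Op 6: conn=-27 S1=45 S2=15 S3=8 blocked=[1, 2, 3]
Op 7: conn=-27 S1=45 S2=15 S3=16 blocked=[1, 2, 3]
Op 8: conn=-32 S1=45 S2=10 S3=16 blocked=[1, 2, 3]
Op 9: conn=-44 S1=33 S2=10 S3=16 blocked=[1, 2, 3]
Op 10: conn=-51 S1=26 S2=10 S3=16 blocked=[1, 2, 3]
Op 11: conn=-63 S1=14 S2=10 S3=16 blocked=[1, 2, 3]

Answer: -63 14 10 16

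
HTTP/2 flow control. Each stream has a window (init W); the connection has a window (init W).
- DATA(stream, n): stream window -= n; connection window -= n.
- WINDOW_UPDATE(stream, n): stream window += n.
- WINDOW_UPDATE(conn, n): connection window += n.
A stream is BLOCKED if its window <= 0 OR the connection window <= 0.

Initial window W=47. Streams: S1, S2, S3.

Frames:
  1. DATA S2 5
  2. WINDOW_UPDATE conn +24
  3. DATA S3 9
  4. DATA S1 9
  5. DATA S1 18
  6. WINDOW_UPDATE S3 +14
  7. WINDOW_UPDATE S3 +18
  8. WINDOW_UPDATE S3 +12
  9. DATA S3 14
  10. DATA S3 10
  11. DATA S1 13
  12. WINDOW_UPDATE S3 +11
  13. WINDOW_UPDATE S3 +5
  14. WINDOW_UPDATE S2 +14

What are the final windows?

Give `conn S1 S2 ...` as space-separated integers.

Op 1: conn=42 S1=47 S2=42 S3=47 blocked=[]
Op 2: conn=66 S1=47 S2=42 S3=47 blocked=[]
Op 3: conn=57 S1=47 S2=42 S3=38 blocked=[]
Op 4: conn=48 S1=38 S2=42 S3=38 blocked=[]
Op 5: conn=30 S1=20 S2=42 S3=38 blocked=[]
Op 6: conn=30 S1=20 S2=42 S3=52 blocked=[]
Op 7: conn=30 S1=20 S2=42 S3=70 blocked=[]
Op 8: conn=30 S1=20 S2=42 S3=82 blocked=[]
Op 9: conn=16 S1=20 S2=42 S3=68 blocked=[]
Op 10: conn=6 S1=20 S2=42 S3=58 blocked=[]
Op 11: conn=-7 S1=7 S2=42 S3=58 blocked=[1, 2, 3]
Op 12: conn=-7 S1=7 S2=42 S3=69 blocked=[1, 2, 3]
Op 13: conn=-7 S1=7 S2=42 S3=74 blocked=[1, 2, 3]
Op 14: conn=-7 S1=7 S2=56 S3=74 blocked=[1, 2, 3]

Answer: -7 7 56 74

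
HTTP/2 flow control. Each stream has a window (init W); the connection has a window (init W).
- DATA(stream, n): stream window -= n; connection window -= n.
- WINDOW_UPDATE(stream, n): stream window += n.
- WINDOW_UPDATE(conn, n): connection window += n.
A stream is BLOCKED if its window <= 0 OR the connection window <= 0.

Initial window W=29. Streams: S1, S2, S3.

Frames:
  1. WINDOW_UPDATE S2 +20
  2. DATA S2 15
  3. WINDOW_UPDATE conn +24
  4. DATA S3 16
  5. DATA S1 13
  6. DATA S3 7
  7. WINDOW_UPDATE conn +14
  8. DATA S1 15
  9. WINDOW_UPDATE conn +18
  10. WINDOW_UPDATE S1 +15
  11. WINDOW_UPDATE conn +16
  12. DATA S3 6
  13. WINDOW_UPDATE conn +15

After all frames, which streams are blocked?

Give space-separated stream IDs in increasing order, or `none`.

Op 1: conn=29 S1=29 S2=49 S3=29 blocked=[]
Op 2: conn=14 S1=29 S2=34 S3=29 blocked=[]
Op 3: conn=38 S1=29 S2=34 S3=29 blocked=[]
Op 4: conn=22 S1=29 S2=34 S3=13 blocked=[]
Op 5: conn=9 S1=16 S2=34 S3=13 blocked=[]
Op 6: conn=2 S1=16 S2=34 S3=6 blocked=[]
Op 7: conn=16 S1=16 S2=34 S3=6 blocked=[]
Op 8: conn=1 S1=1 S2=34 S3=6 blocked=[]
Op 9: conn=19 S1=1 S2=34 S3=6 blocked=[]
Op 10: conn=19 S1=16 S2=34 S3=6 blocked=[]
Op 11: conn=35 S1=16 S2=34 S3=6 blocked=[]
Op 12: conn=29 S1=16 S2=34 S3=0 blocked=[3]
Op 13: conn=44 S1=16 S2=34 S3=0 blocked=[3]

Answer: S3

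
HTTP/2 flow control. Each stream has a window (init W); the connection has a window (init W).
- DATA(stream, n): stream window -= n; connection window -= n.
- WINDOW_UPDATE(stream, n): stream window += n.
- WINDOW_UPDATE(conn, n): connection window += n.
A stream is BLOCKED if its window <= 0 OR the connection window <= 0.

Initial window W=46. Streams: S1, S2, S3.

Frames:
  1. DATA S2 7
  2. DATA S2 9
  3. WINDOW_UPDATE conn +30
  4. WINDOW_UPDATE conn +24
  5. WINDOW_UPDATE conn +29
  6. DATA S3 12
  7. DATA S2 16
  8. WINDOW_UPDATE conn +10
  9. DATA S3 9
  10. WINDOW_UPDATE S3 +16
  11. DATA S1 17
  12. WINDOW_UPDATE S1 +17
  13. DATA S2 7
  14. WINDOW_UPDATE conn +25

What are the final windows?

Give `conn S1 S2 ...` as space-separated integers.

Answer: 87 46 7 41

Derivation:
Op 1: conn=39 S1=46 S2=39 S3=46 blocked=[]
Op 2: conn=30 S1=46 S2=30 S3=46 blocked=[]
Op 3: conn=60 S1=46 S2=30 S3=46 blocked=[]
Op 4: conn=84 S1=46 S2=30 S3=46 blocked=[]
Op 5: conn=113 S1=46 S2=30 S3=46 blocked=[]
Op 6: conn=101 S1=46 S2=30 S3=34 blocked=[]
Op 7: conn=85 S1=46 S2=14 S3=34 blocked=[]
Op 8: conn=95 S1=46 S2=14 S3=34 blocked=[]
Op 9: conn=86 S1=46 S2=14 S3=25 blocked=[]
Op 10: conn=86 S1=46 S2=14 S3=41 blocked=[]
Op 11: conn=69 S1=29 S2=14 S3=41 blocked=[]
Op 12: conn=69 S1=46 S2=14 S3=41 blocked=[]
Op 13: conn=62 S1=46 S2=7 S3=41 blocked=[]
Op 14: conn=87 S1=46 S2=7 S3=41 blocked=[]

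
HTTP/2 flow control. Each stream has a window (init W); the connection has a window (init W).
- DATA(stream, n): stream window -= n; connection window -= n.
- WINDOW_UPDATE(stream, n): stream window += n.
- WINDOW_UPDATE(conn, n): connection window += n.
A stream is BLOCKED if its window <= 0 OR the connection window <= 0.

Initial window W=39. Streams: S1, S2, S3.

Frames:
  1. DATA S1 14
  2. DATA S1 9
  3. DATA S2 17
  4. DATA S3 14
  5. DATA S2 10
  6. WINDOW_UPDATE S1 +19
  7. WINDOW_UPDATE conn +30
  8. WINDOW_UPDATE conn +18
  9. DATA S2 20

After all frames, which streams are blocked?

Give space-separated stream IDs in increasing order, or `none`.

Answer: S2

Derivation:
Op 1: conn=25 S1=25 S2=39 S3=39 blocked=[]
Op 2: conn=16 S1=16 S2=39 S3=39 blocked=[]
Op 3: conn=-1 S1=16 S2=22 S3=39 blocked=[1, 2, 3]
Op 4: conn=-15 S1=16 S2=22 S3=25 blocked=[1, 2, 3]
Op 5: conn=-25 S1=16 S2=12 S3=25 blocked=[1, 2, 3]
Op 6: conn=-25 S1=35 S2=12 S3=25 blocked=[1, 2, 3]
Op 7: conn=5 S1=35 S2=12 S3=25 blocked=[]
Op 8: conn=23 S1=35 S2=12 S3=25 blocked=[]
Op 9: conn=3 S1=35 S2=-8 S3=25 blocked=[2]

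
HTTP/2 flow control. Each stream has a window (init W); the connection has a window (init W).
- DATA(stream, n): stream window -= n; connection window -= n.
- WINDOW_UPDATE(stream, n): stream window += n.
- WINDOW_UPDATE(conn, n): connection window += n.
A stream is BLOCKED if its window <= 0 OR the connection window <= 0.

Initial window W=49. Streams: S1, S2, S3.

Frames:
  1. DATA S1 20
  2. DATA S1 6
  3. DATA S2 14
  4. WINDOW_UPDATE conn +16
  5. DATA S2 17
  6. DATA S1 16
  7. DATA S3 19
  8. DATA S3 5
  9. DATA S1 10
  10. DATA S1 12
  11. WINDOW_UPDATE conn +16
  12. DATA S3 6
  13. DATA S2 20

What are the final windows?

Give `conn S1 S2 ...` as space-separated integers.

Answer: -64 -15 -2 19

Derivation:
Op 1: conn=29 S1=29 S2=49 S3=49 blocked=[]
Op 2: conn=23 S1=23 S2=49 S3=49 blocked=[]
Op 3: conn=9 S1=23 S2=35 S3=49 blocked=[]
Op 4: conn=25 S1=23 S2=35 S3=49 blocked=[]
Op 5: conn=8 S1=23 S2=18 S3=49 blocked=[]
Op 6: conn=-8 S1=7 S2=18 S3=49 blocked=[1, 2, 3]
Op 7: conn=-27 S1=7 S2=18 S3=30 blocked=[1, 2, 3]
Op 8: conn=-32 S1=7 S2=18 S3=25 blocked=[1, 2, 3]
Op 9: conn=-42 S1=-3 S2=18 S3=25 blocked=[1, 2, 3]
Op 10: conn=-54 S1=-15 S2=18 S3=25 blocked=[1, 2, 3]
Op 11: conn=-38 S1=-15 S2=18 S3=25 blocked=[1, 2, 3]
Op 12: conn=-44 S1=-15 S2=18 S3=19 blocked=[1, 2, 3]
Op 13: conn=-64 S1=-15 S2=-2 S3=19 blocked=[1, 2, 3]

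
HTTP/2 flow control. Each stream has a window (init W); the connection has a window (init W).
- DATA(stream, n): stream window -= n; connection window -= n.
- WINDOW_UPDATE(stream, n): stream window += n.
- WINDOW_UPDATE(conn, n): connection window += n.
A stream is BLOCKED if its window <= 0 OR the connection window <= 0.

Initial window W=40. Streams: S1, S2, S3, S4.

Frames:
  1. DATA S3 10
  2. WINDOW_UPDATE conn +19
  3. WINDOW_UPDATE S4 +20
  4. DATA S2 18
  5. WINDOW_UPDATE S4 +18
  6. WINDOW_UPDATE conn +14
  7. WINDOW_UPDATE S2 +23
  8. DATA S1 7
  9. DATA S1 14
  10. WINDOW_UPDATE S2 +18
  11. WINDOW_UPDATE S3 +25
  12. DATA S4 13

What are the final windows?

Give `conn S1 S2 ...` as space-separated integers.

Op 1: conn=30 S1=40 S2=40 S3=30 S4=40 blocked=[]
Op 2: conn=49 S1=40 S2=40 S3=30 S4=40 blocked=[]
Op 3: conn=49 S1=40 S2=40 S3=30 S4=60 blocked=[]
Op 4: conn=31 S1=40 S2=22 S3=30 S4=60 blocked=[]
Op 5: conn=31 S1=40 S2=22 S3=30 S4=78 blocked=[]
Op 6: conn=45 S1=40 S2=22 S3=30 S4=78 blocked=[]
Op 7: conn=45 S1=40 S2=45 S3=30 S4=78 blocked=[]
Op 8: conn=38 S1=33 S2=45 S3=30 S4=78 blocked=[]
Op 9: conn=24 S1=19 S2=45 S3=30 S4=78 blocked=[]
Op 10: conn=24 S1=19 S2=63 S3=30 S4=78 blocked=[]
Op 11: conn=24 S1=19 S2=63 S3=55 S4=78 blocked=[]
Op 12: conn=11 S1=19 S2=63 S3=55 S4=65 blocked=[]

Answer: 11 19 63 55 65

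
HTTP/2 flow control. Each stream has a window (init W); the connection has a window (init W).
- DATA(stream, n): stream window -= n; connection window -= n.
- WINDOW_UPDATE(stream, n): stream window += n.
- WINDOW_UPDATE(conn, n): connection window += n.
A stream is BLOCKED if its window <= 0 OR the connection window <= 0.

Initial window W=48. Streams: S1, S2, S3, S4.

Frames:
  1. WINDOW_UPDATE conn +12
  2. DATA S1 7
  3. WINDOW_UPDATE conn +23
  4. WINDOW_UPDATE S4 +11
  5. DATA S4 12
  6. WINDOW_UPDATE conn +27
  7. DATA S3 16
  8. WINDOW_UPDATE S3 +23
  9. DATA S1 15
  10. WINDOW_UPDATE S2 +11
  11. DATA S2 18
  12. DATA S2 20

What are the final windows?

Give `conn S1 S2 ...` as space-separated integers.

Op 1: conn=60 S1=48 S2=48 S3=48 S4=48 blocked=[]
Op 2: conn=53 S1=41 S2=48 S3=48 S4=48 blocked=[]
Op 3: conn=76 S1=41 S2=48 S3=48 S4=48 blocked=[]
Op 4: conn=76 S1=41 S2=48 S3=48 S4=59 blocked=[]
Op 5: conn=64 S1=41 S2=48 S3=48 S4=47 blocked=[]
Op 6: conn=91 S1=41 S2=48 S3=48 S4=47 blocked=[]
Op 7: conn=75 S1=41 S2=48 S3=32 S4=47 blocked=[]
Op 8: conn=75 S1=41 S2=48 S3=55 S4=47 blocked=[]
Op 9: conn=60 S1=26 S2=48 S3=55 S4=47 blocked=[]
Op 10: conn=60 S1=26 S2=59 S3=55 S4=47 blocked=[]
Op 11: conn=42 S1=26 S2=41 S3=55 S4=47 blocked=[]
Op 12: conn=22 S1=26 S2=21 S3=55 S4=47 blocked=[]

Answer: 22 26 21 55 47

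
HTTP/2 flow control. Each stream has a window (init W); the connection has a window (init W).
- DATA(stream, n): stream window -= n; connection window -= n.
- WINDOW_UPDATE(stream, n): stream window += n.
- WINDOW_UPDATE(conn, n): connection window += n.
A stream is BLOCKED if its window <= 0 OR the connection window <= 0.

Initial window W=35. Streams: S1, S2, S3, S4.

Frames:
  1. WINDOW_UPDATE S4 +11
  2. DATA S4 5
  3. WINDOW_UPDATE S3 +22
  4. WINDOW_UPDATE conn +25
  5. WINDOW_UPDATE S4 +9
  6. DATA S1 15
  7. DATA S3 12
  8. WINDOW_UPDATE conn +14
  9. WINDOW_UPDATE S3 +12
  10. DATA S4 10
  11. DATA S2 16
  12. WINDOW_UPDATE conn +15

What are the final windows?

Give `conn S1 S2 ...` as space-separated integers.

Op 1: conn=35 S1=35 S2=35 S3=35 S4=46 blocked=[]
Op 2: conn=30 S1=35 S2=35 S3=35 S4=41 blocked=[]
Op 3: conn=30 S1=35 S2=35 S3=57 S4=41 blocked=[]
Op 4: conn=55 S1=35 S2=35 S3=57 S4=41 blocked=[]
Op 5: conn=55 S1=35 S2=35 S3=57 S4=50 blocked=[]
Op 6: conn=40 S1=20 S2=35 S3=57 S4=50 blocked=[]
Op 7: conn=28 S1=20 S2=35 S3=45 S4=50 blocked=[]
Op 8: conn=42 S1=20 S2=35 S3=45 S4=50 blocked=[]
Op 9: conn=42 S1=20 S2=35 S3=57 S4=50 blocked=[]
Op 10: conn=32 S1=20 S2=35 S3=57 S4=40 blocked=[]
Op 11: conn=16 S1=20 S2=19 S3=57 S4=40 blocked=[]
Op 12: conn=31 S1=20 S2=19 S3=57 S4=40 blocked=[]

Answer: 31 20 19 57 40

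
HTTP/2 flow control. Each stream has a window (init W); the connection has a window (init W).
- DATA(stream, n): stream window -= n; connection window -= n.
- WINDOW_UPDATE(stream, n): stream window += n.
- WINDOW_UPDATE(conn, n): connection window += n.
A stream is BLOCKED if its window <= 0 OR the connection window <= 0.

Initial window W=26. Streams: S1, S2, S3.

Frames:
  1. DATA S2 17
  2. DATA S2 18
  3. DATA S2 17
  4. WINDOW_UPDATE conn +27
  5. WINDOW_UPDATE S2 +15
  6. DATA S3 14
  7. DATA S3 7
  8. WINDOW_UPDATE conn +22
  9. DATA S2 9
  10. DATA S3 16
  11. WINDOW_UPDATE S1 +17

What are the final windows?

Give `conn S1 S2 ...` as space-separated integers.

Op 1: conn=9 S1=26 S2=9 S3=26 blocked=[]
Op 2: conn=-9 S1=26 S2=-9 S3=26 blocked=[1, 2, 3]
Op 3: conn=-26 S1=26 S2=-26 S3=26 blocked=[1, 2, 3]
Op 4: conn=1 S1=26 S2=-26 S3=26 blocked=[2]
Op 5: conn=1 S1=26 S2=-11 S3=26 blocked=[2]
Op 6: conn=-13 S1=26 S2=-11 S3=12 blocked=[1, 2, 3]
Op 7: conn=-20 S1=26 S2=-11 S3=5 blocked=[1, 2, 3]
Op 8: conn=2 S1=26 S2=-11 S3=5 blocked=[2]
Op 9: conn=-7 S1=26 S2=-20 S3=5 blocked=[1, 2, 3]
Op 10: conn=-23 S1=26 S2=-20 S3=-11 blocked=[1, 2, 3]
Op 11: conn=-23 S1=43 S2=-20 S3=-11 blocked=[1, 2, 3]

Answer: -23 43 -20 -11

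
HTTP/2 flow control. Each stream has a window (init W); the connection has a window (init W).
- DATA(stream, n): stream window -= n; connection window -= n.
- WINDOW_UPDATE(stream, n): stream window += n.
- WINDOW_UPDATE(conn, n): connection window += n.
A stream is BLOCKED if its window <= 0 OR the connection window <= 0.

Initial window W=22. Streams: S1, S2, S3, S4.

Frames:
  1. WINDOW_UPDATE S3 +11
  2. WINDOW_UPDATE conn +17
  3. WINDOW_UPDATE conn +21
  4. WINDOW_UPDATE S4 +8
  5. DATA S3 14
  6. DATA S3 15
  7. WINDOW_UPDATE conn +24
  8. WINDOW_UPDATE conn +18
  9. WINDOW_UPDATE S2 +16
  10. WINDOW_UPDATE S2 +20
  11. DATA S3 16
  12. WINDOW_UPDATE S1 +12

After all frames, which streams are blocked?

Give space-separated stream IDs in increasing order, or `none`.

Op 1: conn=22 S1=22 S2=22 S3=33 S4=22 blocked=[]
Op 2: conn=39 S1=22 S2=22 S3=33 S4=22 blocked=[]
Op 3: conn=60 S1=22 S2=22 S3=33 S4=22 blocked=[]
Op 4: conn=60 S1=22 S2=22 S3=33 S4=30 blocked=[]
Op 5: conn=46 S1=22 S2=22 S3=19 S4=30 blocked=[]
Op 6: conn=31 S1=22 S2=22 S3=4 S4=30 blocked=[]
Op 7: conn=55 S1=22 S2=22 S3=4 S4=30 blocked=[]
Op 8: conn=73 S1=22 S2=22 S3=4 S4=30 blocked=[]
Op 9: conn=73 S1=22 S2=38 S3=4 S4=30 blocked=[]
Op 10: conn=73 S1=22 S2=58 S3=4 S4=30 blocked=[]
Op 11: conn=57 S1=22 S2=58 S3=-12 S4=30 blocked=[3]
Op 12: conn=57 S1=34 S2=58 S3=-12 S4=30 blocked=[3]

Answer: S3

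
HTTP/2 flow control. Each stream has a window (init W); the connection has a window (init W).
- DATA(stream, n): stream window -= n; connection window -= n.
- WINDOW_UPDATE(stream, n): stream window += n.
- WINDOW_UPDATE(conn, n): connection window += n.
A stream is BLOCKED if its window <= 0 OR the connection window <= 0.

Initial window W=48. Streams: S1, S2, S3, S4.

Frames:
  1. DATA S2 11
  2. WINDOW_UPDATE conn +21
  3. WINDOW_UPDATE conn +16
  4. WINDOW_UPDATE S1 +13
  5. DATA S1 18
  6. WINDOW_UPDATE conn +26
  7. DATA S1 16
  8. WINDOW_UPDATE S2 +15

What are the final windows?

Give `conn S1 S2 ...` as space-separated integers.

Op 1: conn=37 S1=48 S2=37 S3=48 S4=48 blocked=[]
Op 2: conn=58 S1=48 S2=37 S3=48 S4=48 blocked=[]
Op 3: conn=74 S1=48 S2=37 S3=48 S4=48 blocked=[]
Op 4: conn=74 S1=61 S2=37 S3=48 S4=48 blocked=[]
Op 5: conn=56 S1=43 S2=37 S3=48 S4=48 blocked=[]
Op 6: conn=82 S1=43 S2=37 S3=48 S4=48 blocked=[]
Op 7: conn=66 S1=27 S2=37 S3=48 S4=48 blocked=[]
Op 8: conn=66 S1=27 S2=52 S3=48 S4=48 blocked=[]

Answer: 66 27 52 48 48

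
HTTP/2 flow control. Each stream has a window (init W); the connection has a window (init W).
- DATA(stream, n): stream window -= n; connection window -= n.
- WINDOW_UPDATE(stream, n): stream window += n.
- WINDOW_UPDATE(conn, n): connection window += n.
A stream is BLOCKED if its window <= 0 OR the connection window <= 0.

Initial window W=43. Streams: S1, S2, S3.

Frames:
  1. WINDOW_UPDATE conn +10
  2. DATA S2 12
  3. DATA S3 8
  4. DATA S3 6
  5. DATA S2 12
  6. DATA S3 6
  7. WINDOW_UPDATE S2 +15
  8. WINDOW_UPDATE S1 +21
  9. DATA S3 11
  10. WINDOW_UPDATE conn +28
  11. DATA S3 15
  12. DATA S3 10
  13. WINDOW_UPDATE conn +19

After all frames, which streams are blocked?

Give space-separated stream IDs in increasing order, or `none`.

Op 1: conn=53 S1=43 S2=43 S3=43 blocked=[]
Op 2: conn=41 S1=43 S2=31 S3=43 blocked=[]
Op 3: conn=33 S1=43 S2=31 S3=35 blocked=[]
Op 4: conn=27 S1=43 S2=31 S3=29 blocked=[]
Op 5: conn=15 S1=43 S2=19 S3=29 blocked=[]
Op 6: conn=9 S1=43 S2=19 S3=23 blocked=[]
Op 7: conn=9 S1=43 S2=34 S3=23 blocked=[]
Op 8: conn=9 S1=64 S2=34 S3=23 blocked=[]
Op 9: conn=-2 S1=64 S2=34 S3=12 blocked=[1, 2, 3]
Op 10: conn=26 S1=64 S2=34 S3=12 blocked=[]
Op 11: conn=11 S1=64 S2=34 S3=-3 blocked=[3]
Op 12: conn=1 S1=64 S2=34 S3=-13 blocked=[3]
Op 13: conn=20 S1=64 S2=34 S3=-13 blocked=[3]

Answer: S3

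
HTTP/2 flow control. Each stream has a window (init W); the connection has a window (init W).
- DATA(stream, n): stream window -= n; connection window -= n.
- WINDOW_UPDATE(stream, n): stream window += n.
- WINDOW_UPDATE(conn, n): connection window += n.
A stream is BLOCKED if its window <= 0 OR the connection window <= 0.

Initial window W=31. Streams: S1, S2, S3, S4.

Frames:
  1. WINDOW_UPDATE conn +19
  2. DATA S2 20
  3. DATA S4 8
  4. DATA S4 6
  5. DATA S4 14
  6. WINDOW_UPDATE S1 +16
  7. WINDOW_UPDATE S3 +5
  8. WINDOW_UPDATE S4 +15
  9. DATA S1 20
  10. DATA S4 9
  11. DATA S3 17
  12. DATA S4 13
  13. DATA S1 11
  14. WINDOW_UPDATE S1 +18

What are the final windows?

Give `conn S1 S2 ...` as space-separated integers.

Op 1: conn=50 S1=31 S2=31 S3=31 S4=31 blocked=[]
Op 2: conn=30 S1=31 S2=11 S3=31 S4=31 blocked=[]
Op 3: conn=22 S1=31 S2=11 S3=31 S4=23 blocked=[]
Op 4: conn=16 S1=31 S2=11 S3=31 S4=17 blocked=[]
Op 5: conn=2 S1=31 S2=11 S3=31 S4=3 blocked=[]
Op 6: conn=2 S1=47 S2=11 S3=31 S4=3 blocked=[]
Op 7: conn=2 S1=47 S2=11 S3=36 S4=3 blocked=[]
Op 8: conn=2 S1=47 S2=11 S3=36 S4=18 blocked=[]
Op 9: conn=-18 S1=27 S2=11 S3=36 S4=18 blocked=[1, 2, 3, 4]
Op 10: conn=-27 S1=27 S2=11 S3=36 S4=9 blocked=[1, 2, 3, 4]
Op 11: conn=-44 S1=27 S2=11 S3=19 S4=9 blocked=[1, 2, 3, 4]
Op 12: conn=-57 S1=27 S2=11 S3=19 S4=-4 blocked=[1, 2, 3, 4]
Op 13: conn=-68 S1=16 S2=11 S3=19 S4=-4 blocked=[1, 2, 3, 4]
Op 14: conn=-68 S1=34 S2=11 S3=19 S4=-4 blocked=[1, 2, 3, 4]

Answer: -68 34 11 19 -4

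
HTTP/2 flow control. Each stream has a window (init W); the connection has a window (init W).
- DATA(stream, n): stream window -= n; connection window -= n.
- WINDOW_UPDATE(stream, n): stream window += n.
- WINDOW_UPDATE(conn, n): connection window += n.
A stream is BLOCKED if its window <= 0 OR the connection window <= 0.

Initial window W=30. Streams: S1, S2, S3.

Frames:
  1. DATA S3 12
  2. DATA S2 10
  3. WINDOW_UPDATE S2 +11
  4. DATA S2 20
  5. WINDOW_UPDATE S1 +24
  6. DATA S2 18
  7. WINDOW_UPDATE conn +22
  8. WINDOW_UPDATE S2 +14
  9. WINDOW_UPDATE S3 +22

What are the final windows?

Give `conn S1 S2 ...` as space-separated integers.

Answer: -8 54 7 40

Derivation:
Op 1: conn=18 S1=30 S2=30 S3=18 blocked=[]
Op 2: conn=8 S1=30 S2=20 S3=18 blocked=[]
Op 3: conn=8 S1=30 S2=31 S3=18 blocked=[]
Op 4: conn=-12 S1=30 S2=11 S3=18 blocked=[1, 2, 3]
Op 5: conn=-12 S1=54 S2=11 S3=18 blocked=[1, 2, 3]
Op 6: conn=-30 S1=54 S2=-7 S3=18 blocked=[1, 2, 3]
Op 7: conn=-8 S1=54 S2=-7 S3=18 blocked=[1, 2, 3]
Op 8: conn=-8 S1=54 S2=7 S3=18 blocked=[1, 2, 3]
Op 9: conn=-8 S1=54 S2=7 S3=40 blocked=[1, 2, 3]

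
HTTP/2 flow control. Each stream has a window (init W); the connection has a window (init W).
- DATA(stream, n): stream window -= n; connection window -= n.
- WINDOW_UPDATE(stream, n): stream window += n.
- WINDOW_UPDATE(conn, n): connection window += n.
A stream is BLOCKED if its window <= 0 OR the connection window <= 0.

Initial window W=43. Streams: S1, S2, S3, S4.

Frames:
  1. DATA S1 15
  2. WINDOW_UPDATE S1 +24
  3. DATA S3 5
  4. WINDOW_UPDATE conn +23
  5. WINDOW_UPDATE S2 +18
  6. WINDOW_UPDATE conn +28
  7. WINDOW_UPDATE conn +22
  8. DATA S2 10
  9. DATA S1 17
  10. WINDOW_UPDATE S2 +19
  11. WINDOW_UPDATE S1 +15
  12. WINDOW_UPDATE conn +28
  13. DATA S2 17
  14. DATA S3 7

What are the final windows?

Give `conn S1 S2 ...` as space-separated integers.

Answer: 73 50 53 31 43

Derivation:
Op 1: conn=28 S1=28 S2=43 S3=43 S4=43 blocked=[]
Op 2: conn=28 S1=52 S2=43 S3=43 S4=43 blocked=[]
Op 3: conn=23 S1=52 S2=43 S3=38 S4=43 blocked=[]
Op 4: conn=46 S1=52 S2=43 S3=38 S4=43 blocked=[]
Op 5: conn=46 S1=52 S2=61 S3=38 S4=43 blocked=[]
Op 6: conn=74 S1=52 S2=61 S3=38 S4=43 blocked=[]
Op 7: conn=96 S1=52 S2=61 S3=38 S4=43 blocked=[]
Op 8: conn=86 S1=52 S2=51 S3=38 S4=43 blocked=[]
Op 9: conn=69 S1=35 S2=51 S3=38 S4=43 blocked=[]
Op 10: conn=69 S1=35 S2=70 S3=38 S4=43 blocked=[]
Op 11: conn=69 S1=50 S2=70 S3=38 S4=43 blocked=[]
Op 12: conn=97 S1=50 S2=70 S3=38 S4=43 blocked=[]
Op 13: conn=80 S1=50 S2=53 S3=38 S4=43 blocked=[]
Op 14: conn=73 S1=50 S2=53 S3=31 S4=43 blocked=[]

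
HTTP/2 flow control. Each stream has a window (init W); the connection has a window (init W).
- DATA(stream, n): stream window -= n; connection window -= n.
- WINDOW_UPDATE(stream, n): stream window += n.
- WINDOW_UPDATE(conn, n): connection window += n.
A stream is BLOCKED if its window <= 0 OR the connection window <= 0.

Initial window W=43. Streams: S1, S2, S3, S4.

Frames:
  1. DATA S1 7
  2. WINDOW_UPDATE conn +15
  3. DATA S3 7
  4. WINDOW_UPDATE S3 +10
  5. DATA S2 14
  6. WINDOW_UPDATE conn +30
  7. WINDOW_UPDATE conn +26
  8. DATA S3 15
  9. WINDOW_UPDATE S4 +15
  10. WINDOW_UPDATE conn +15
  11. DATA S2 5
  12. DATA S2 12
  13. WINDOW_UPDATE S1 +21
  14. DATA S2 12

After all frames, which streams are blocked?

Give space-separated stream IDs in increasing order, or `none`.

Op 1: conn=36 S1=36 S2=43 S3=43 S4=43 blocked=[]
Op 2: conn=51 S1=36 S2=43 S3=43 S4=43 blocked=[]
Op 3: conn=44 S1=36 S2=43 S3=36 S4=43 blocked=[]
Op 4: conn=44 S1=36 S2=43 S3=46 S4=43 blocked=[]
Op 5: conn=30 S1=36 S2=29 S3=46 S4=43 blocked=[]
Op 6: conn=60 S1=36 S2=29 S3=46 S4=43 blocked=[]
Op 7: conn=86 S1=36 S2=29 S3=46 S4=43 blocked=[]
Op 8: conn=71 S1=36 S2=29 S3=31 S4=43 blocked=[]
Op 9: conn=71 S1=36 S2=29 S3=31 S4=58 blocked=[]
Op 10: conn=86 S1=36 S2=29 S3=31 S4=58 blocked=[]
Op 11: conn=81 S1=36 S2=24 S3=31 S4=58 blocked=[]
Op 12: conn=69 S1=36 S2=12 S3=31 S4=58 blocked=[]
Op 13: conn=69 S1=57 S2=12 S3=31 S4=58 blocked=[]
Op 14: conn=57 S1=57 S2=0 S3=31 S4=58 blocked=[2]

Answer: S2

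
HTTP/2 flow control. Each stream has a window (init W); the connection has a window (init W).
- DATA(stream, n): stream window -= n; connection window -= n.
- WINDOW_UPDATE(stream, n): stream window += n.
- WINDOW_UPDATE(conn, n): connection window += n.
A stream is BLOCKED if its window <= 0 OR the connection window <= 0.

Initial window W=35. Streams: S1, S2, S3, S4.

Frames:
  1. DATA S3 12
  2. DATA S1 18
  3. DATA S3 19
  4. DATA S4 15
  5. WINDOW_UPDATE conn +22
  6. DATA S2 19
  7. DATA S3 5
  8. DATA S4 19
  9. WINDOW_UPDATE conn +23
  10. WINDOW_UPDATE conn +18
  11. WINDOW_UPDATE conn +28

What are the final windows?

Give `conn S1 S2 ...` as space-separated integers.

Answer: 19 17 16 -1 1

Derivation:
Op 1: conn=23 S1=35 S2=35 S3=23 S4=35 blocked=[]
Op 2: conn=5 S1=17 S2=35 S3=23 S4=35 blocked=[]
Op 3: conn=-14 S1=17 S2=35 S3=4 S4=35 blocked=[1, 2, 3, 4]
Op 4: conn=-29 S1=17 S2=35 S3=4 S4=20 blocked=[1, 2, 3, 4]
Op 5: conn=-7 S1=17 S2=35 S3=4 S4=20 blocked=[1, 2, 3, 4]
Op 6: conn=-26 S1=17 S2=16 S3=4 S4=20 blocked=[1, 2, 3, 4]
Op 7: conn=-31 S1=17 S2=16 S3=-1 S4=20 blocked=[1, 2, 3, 4]
Op 8: conn=-50 S1=17 S2=16 S3=-1 S4=1 blocked=[1, 2, 3, 4]
Op 9: conn=-27 S1=17 S2=16 S3=-1 S4=1 blocked=[1, 2, 3, 4]
Op 10: conn=-9 S1=17 S2=16 S3=-1 S4=1 blocked=[1, 2, 3, 4]
Op 11: conn=19 S1=17 S2=16 S3=-1 S4=1 blocked=[3]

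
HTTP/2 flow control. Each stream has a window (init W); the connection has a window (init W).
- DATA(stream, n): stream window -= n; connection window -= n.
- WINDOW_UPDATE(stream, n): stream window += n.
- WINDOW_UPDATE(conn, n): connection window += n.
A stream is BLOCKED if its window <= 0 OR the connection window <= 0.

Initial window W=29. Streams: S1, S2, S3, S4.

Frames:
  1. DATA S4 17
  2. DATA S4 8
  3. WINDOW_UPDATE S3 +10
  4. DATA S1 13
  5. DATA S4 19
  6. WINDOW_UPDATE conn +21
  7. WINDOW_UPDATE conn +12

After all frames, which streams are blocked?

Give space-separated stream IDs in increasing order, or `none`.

Op 1: conn=12 S1=29 S2=29 S3=29 S4=12 blocked=[]
Op 2: conn=4 S1=29 S2=29 S3=29 S4=4 blocked=[]
Op 3: conn=4 S1=29 S2=29 S3=39 S4=4 blocked=[]
Op 4: conn=-9 S1=16 S2=29 S3=39 S4=4 blocked=[1, 2, 3, 4]
Op 5: conn=-28 S1=16 S2=29 S3=39 S4=-15 blocked=[1, 2, 3, 4]
Op 6: conn=-7 S1=16 S2=29 S3=39 S4=-15 blocked=[1, 2, 3, 4]
Op 7: conn=5 S1=16 S2=29 S3=39 S4=-15 blocked=[4]

Answer: S4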